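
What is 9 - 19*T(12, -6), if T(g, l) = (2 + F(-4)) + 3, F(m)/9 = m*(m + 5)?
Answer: 598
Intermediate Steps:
F(m) = 9*m*(5 + m) (F(m) = 9*(m*(m + 5)) = 9*(m*(5 + m)) = 9*m*(5 + m))
T(g, l) = -31 (T(g, l) = (2 + 9*(-4)*(5 - 4)) + 3 = (2 + 9*(-4)*1) + 3 = (2 - 36) + 3 = -34 + 3 = -31)
9 - 19*T(12, -6) = 9 - 19*(-31) = 9 + 589 = 598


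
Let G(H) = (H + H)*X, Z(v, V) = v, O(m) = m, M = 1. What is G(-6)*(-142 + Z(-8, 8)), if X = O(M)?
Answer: 1800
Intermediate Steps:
X = 1
G(H) = 2*H (G(H) = (H + H)*1 = (2*H)*1 = 2*H)
G(-6)*(-142 + Z(-8, 8)) = (2*(-6))*(-142 - 8) = -12*(-150) = 1800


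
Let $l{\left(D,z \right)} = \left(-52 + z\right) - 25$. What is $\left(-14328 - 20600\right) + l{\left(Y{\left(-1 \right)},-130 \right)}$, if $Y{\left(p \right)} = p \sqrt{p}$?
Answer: $-35135$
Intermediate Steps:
$Y{\left(p \right)} = p^{\frac{3}{2}}$
$l{\left(D,z \right)} = -77 + z$
$\left(-14328 - 20600\right) + l{\left(Y{\left(-1 \right)},-130 \right)} = \left(-14328 - 20600\right) - 207 = -34928 - 207 = -35135$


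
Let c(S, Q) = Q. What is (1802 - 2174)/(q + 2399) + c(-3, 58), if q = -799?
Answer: 23107/400 ≈ 57.768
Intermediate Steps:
(1802 - 2174)/(q + 2399) + c(-3, 58) = (1802 - 2174)/(-799 + 2399) + 58 = -372/1600 + 58 = -372*1/1600 + 58 = -93/400 + 58 = 23107/400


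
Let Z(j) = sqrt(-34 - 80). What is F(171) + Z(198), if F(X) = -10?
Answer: -10 + I*sqrt(114) ≈ -10.0 + 10.677*I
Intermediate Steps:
Z(j) = I*sqrt(114) (Z(j) = sqrt(-114) = I*sqrt(114))
F(171) + Z(198) = -10 + I*sqrt(114)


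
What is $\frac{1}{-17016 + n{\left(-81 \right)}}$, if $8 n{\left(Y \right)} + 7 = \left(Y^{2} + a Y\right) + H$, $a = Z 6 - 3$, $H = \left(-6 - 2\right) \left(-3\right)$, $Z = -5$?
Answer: $- \frac{8}{126877} \approx -6.3053 \cdot 10^{-5}$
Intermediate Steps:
$H = 24$ ($H = \left(-8\right) \left(-3\right) = 24$)
$a = -33$ ($a = \left(-5\right) 6 - 3 = -30 - 3 = -33$)
$n{\left(Y \right)} = \frac{17}{8} - \frac{33 Y}{8} + \frac{Y^{2}}{8}$ ($n{\left(Y \right)} = - \frac{7}{8} + \frac{\left(Y^{2} - 33 Y\right) + 24}{8} = - \frac{7}{8} + \frac{24 + Y^{2} - 33 Y}{8} = - \frac{7}{8} + \left(3 - \frac{33 Y}{8} + \frac{Y^{2}}{8}\right) = \frac{17}{8} - \frac{33 Y}{8} + \frac{Y^{2}}{8}$)
$\frac{1}{-17016 + n{\left(-81 \right)}} = \frac{1}{-17016 + \left(\frac{17}{8} - - \frac{2673}{8} + \frac{\left(-81\right)^{2}}{8}\right)} = \frac{1}{-17016 + \left(\frac{17}{8} + \frac{2673}{8} + \frac{1}{8} \cdot 6561\right)} = \frac{1}{-17016 + \left(\frac{17}{8} + \frac{2673}{8} + \frac{6561}{8}\right)} = \frac{1}{-17016 + \frac{9251}{8}} = \frac{1}{- \frac{126877}{8}} = - \frac{8}{126877}$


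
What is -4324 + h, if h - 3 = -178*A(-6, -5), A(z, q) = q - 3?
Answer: -2897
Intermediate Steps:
A(z, q) = -3 + q
h = 1427 (h = 3 - 178*(-3 - 5) = 3 - 178*(-8) = 3 + 1424 = 1427)
-4324 + h = -4324 + 1427 = -2897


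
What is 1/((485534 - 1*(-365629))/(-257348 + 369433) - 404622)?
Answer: -112085/45351205707 ≈ -2.4715e-6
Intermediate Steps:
1/((485534 - 1*(-365629))/(-257348 + 369433) - 404622) = 1/((485534 + 365629)/112085 - 404622) = 1/(851163*(1/112085) - 404622) = 1/(851163/112085 - 404622) = 1/(-45351205707/112085) = -112085/45351205707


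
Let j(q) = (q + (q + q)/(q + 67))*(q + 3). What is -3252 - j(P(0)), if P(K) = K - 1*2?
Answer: -211246/65 ≈ -3249.9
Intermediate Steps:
P(K) = -2 + K (P(K) = K - 2 = -2 + K)
j(q) = (3 + q)*(q + 2*q/(67 + q)) (j(q) = (q + (2*q)/(67 + q))*(3 + q) = (q + 2*q/(67 + q))*(3 + q) = (3 + q)*(q + 2*q/(67 + q)))
-3252 - j(P(0)) = -3252 - (-2 + 0)*(207 + (-2 + 0)² + 72*(-2 + 0))/(67 + (-2 + 0)) = -3252 - (-2)*(207 + (-2)² + 72*(-2))/(67 - 2) = -3252 - (-2)*(207 + 4 - 144)/65 = -3252 - (-2)*67/65 = -3252 - 1*(-134/65) = -3252 + 134/65 = -211246/65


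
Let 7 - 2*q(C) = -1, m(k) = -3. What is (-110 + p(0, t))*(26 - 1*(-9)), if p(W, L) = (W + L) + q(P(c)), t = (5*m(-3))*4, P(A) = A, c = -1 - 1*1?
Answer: -5810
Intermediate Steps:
c = -2 (c = -1 - 1 = -2)
q(C) = 4 (q(C) = 7/2 - 1/2*(-1) = 7/2 + 1/2 = 4)
t = -60 (t = (5*(-3))*4 = -15*4 = -60)
p(W, L) = 4 + L + W (p(W, L) = (W + L) + 4 = (L + W) + 4 = 4 + L + W)
(-110 + p(0, t))*(26 - 1*(-9)) = (-110 + (4 - 60 + 0))*(26 - 1*(-9)) = (-110 - 56)*(26 + 9) = -166*35 = -5810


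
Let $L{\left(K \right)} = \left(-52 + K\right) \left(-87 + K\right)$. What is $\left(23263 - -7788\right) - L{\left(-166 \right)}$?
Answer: $-24103$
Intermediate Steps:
$L{\left(K \right)} = \left(-87 + K\right) \left(-52 + K\right)$
$\left(23263 - -7788\right) - L{\left(-166 \right)} = \left(23263 - -7788\right) - \left(4524 + \left(-166\right)^{2} - -23074\right) = \left(23263 + 7788\right) - \left(4524 + 27556 + 23074\right) = 31051 - 55154 = -24103$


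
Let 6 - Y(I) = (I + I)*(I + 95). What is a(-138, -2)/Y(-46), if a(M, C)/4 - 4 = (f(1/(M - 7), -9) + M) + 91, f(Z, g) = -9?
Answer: -104/2257 ≈ -0.046079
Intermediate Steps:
a(M, C) = 344 + 4*M (a(M, C) = 16 + 4*((-9 + M) + 91) = 16 + 4*(82 + M) = 16 + (328 + 4*M) = 344 + 4*M)
Y(I) = 6 - 2*I*(95 + I) (Y(I) = 6 - (I + I)*(I + 95) = 6 - 2*I*(95 + I))
a(-138, -2)/Y(-46) = (344 + 4*(-138))/(6 - 190*(-46) - 2*(-46)²) = (344 - 552)/(6 + 8740 - 2*2116) = -208/(6 + 8740 - 4232) = -208/4514 = -208*1/4514 = -104/2257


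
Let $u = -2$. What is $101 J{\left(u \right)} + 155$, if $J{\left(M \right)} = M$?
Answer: $-47$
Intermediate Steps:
$101 J{\left(u \right)} + 155 = 101 \left(-2\right) + 155 = -202 + 155 = -47$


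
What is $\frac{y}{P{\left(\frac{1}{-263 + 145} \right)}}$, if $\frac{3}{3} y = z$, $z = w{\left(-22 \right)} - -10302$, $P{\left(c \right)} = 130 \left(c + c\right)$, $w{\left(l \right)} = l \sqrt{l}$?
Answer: $- \frac{303909}{65} + \frac{649 i \sqrt{22}}{65} \approx -4675.5 + 46.832 i$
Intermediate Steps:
$w{\left(l \right)} = l^{\frac{3}{2}}$
$P{\left(c \right)} = 260 c$ ($P{\left(c \right)} = 130 \cdot 2 c = 260 c$)
$z = 10302 - 22 i \sqrt{22}$ ($z = \left(-22\right)^{\frac{3}{2}} - -10302 = - 22 i \sqrt{22} + 10302 = 10302 - 22 i \sqrt{22} \approx 10302.0 - 103.19 i$)
$y = 10302 - 22 i \sqrt{22} \approx 10302.0 - 103.19 i$
$\frac{y}{P{\left(\frac{1}{-263 + 145} \right)}} = \frac{10302 - 22 i \sqrt{22}}{260 \frac{1}{-263 + 145}} = \frac{10302 - 22 i \sqrt{22}}{260 \frac{1}{-118}} = \frac{10302 - 22 i \sqrt{22}}{260 \left(- \frac{1}{118}\right)} = \frac{10302 - 22 i \sqrt{22}}{- \frac{130}{59}} = \left(10302 - 22 i \sqrt{22}\right) \left(- \frac{59}{130}\right) = - \frac{303909}{65} + \frac{649 i \sqrt{22}}{65}$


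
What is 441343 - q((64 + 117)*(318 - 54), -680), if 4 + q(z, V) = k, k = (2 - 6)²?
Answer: 441331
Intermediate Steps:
k = 16 (k = (-4)² = 16)
q(z, V) = 12 (q(z, V) = -4 + 16 = 12)
441343 - q((64 + 117)*(318 - 54), -680) = 441343 - 1*12 = 441343 - 12 = 441331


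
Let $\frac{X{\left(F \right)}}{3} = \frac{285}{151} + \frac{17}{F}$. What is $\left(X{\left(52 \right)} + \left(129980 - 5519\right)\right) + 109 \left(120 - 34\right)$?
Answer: $\frac{1050924581}{7852} \approx 1.3384 \cdot 10^{5}$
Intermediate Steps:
$X{\left(F \right)} = \frac{855}{151} + \frac{51}{F}$ ($X{\left(F \right)} = 3 \left(\frac{285}{151} + \frac{17}{F}\right) = \frac{855}{151} + \frac{51}{F}$)
$\left(X{\left(52 \right)} + \left(129980 - 5519\right)\right) + 109 \left(120 - 34\right) = \left(\left(\frac{855}{151} + \frac{51}{52}\right) + \left(129980 - 5519\right)\right) + 109 \left(120 - 34\right) = \left(\left(\frac{855}{151} + 51 \cdot \frac{1}{52}\right) + \left(129980 - 5519\right)\right) + 109 \cdot 86 = \left(\left(\frac{855}{151} + \frac{51}{52}\right) + 124461\right) + 9374 = \left(\frac{52161}{7852} + 124461\right) + 9374 = \frac{977319933}{7852} + 9374 = \frac{1050924581}{7852}$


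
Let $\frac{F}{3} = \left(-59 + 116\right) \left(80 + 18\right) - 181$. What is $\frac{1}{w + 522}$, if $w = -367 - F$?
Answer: $- \frac{1}{16060} \approx -6.2266 \cdot 10^{-5}$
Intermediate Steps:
$F = 16215$ ($F = 3 \left(\left(-59 + 116\right) \left(80 + 18\right) - 181\right) = 3 \left(57 \cdot 98 - 181\right) = 3 \left(5586 - 181\right) = 3 \cdot 5405 = 16215$)
$w = -16582$ ($w = -367 - 16215 = -16582$)
$\frac{1}{w + 522} = \frac{1}{-16582 + 522} = \frac{1}{-16060} = - \frac{1}{16060}$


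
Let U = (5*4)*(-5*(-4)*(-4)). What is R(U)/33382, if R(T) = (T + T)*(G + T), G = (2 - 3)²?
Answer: 2558400/16691 ≈ 153.28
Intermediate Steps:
G = 1 (G = (-1)² = 1)
U = -1600 (U = 20*(20*(-4)) = 20*(-80) = -1600)
R(T) = 2*T*(1 + T) (R(T) = (T + T)*(1 + T) = (2*T)*(1 + T) = 2*T*(1 + T))
R(U)/33382 = (2*(-1600)*(1 - 1600))/33382 = (2*(-1600)*(-1599))*(1/33382) = 5116800*(1/33382) = 2558400/16691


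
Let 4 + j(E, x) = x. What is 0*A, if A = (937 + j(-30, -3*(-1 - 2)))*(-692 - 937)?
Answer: 0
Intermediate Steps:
j(E, x) = -4 + x
A = -1534518 (A = (937 + (-4 - 3*(-1 - 2)))*(-692 - 937) = (937 + (-4 - 3*(-3)))*(-1629) = (937 + (-4 + 9))*(-1629) = (937 + 5)*(-1629) = 942*(-1629) = -1534518)
0*A = 0*(-1534518) = 0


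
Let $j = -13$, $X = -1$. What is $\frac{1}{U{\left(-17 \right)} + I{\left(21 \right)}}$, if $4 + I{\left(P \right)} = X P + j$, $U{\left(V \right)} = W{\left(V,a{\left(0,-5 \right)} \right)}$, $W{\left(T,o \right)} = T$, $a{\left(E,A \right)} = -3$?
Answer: $- \frac{1}{55} \approx -0.018182$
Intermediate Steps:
$U{\left(V \right)} = V$
$I{\left(P \right)} = -17 - P$ ($I{\left(P \right)} = -4 - \left(13 + P\right) = -17 - P$)
$\frac{1}{U{\left(-17 \right)} + I{\left(21 \right)}} = \frac{1}{-17 - 38} = \frac{1}{-55} = - \frac{1}{55}$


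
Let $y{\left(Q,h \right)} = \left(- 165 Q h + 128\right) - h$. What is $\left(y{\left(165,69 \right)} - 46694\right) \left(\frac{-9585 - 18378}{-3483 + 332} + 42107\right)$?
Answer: $- \frac{255482439139200}{3151} \approx -8.108 \cdot 10^{10}$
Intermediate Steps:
$y{\left(Q,h \right)} = 128 - h - 165 Q h$ ($y{\left(Q,h \right)} = \left(- 165 Q h + 128\right) - h = \left(128 - 165 Q h\right) - h = 128 - h - 165 Q h$)
$\left(y{\left(165,69 \right)} - 46694\right) \left(\frac{-9585 - 18378}{-3483 + 332} + 42107\right) = \left(\left(128 - 69 - 27225 \cdot 69\right) - 46694\right) \left(\frac{-9585 - 18378}{-3483 + 332} + 42107\right) = \left(\left(128 - 69 - 1878525\right) - 46694\right) \left(- \frac{27963}{-3151} + 42107\right) = \left(-1878466 - 46694\right) \left(\left(-27963\right) \left(- \frac{1}{3151}\right) + 42107\right) = - 1925160 \left(\frac{27963}{3151} + 42107\right) = \left(-1925160\right) \frac{132707120}{3151} = - \frac{255482439139200}{3151}$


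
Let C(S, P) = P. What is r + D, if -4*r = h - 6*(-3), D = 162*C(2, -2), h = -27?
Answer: -1287/4 ≈ -321.75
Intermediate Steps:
D = -324 (D = 162*(-2) = -324)
r = 9/4 (r = -(-27 - 6*(-3))/4 = -(-27 + 18)/4 = -1/4*(-9) = 9/4 ≈ 2.2500)
r + D = 9/4 - 324 = -1287/4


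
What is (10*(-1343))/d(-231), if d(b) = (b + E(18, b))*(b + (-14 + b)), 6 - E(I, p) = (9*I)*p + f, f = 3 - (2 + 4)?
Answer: 79/104160 ≈ 0.00075845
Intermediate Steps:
f = -3 (f = 3 - 1*6 = 3 - 6 = -3)
E(I, p) = 9 - 9*I*p (E(I, p) = 6 - ((9*I)*p - 3) = 6 - (9*I*p - 3) = 6 - (-3 + 9*I*p) = 6 + (3 - 9*I*p) = 9 - 9*I*p)
d(b) = (-14 + 2*b)*(9 - 161*b) (d(b) = (b + (9 - 9*18*b))*(b + (-14 + b)) = (b + (9 - 162*b))*(-14 + 2*b) = (9 - 161*b)*(-14 + 2*b) = (-14 + 2*b)*(9 - 161*b))
(10*(-1343))/d(-231) = (10*(-1343))/(-126 - 322*(-231)**2 + 2272*(-231)) = -13430/(-126 - 322*53361 - 524832) = -13430/(-126 - 17182242 - 524832) = -13430/(-17707200) = -13430*(-1/17707200) = 79/104160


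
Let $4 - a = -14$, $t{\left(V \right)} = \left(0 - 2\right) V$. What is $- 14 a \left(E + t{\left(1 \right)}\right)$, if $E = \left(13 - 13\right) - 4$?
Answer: $1512$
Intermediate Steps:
$t{\left(V \right)} = - 2 V$
$a = 18$ ($a = 4 - -14 = 4 + 14 = 18$)
$E = -4$ ($E = 0 - 4 = -4$)
$- 14 a \left(E + t{\left(1 \right)}\right) = \left(-14\right) 18 \left(-4 - 2\right) = - 252 \left(-4 - 2\right) = \left(-252\right) \left(-6\right) = 1512$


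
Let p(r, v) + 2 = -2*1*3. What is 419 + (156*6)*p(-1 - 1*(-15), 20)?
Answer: -7069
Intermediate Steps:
p(r, v) = -8 (p(r, v) = -2 - 2*1*3 = -2 - 2*3 = -2 - 6 = -8)
419 + (156*6)*p(-1 - 1*(-15), 20) = 419 + (156*6)*(-8) = 419 + 936*(-8) = 419 - 7488 = -7069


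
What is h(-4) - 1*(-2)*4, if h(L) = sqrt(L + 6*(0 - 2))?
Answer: 8 + 4*I ≈ 8.0 + 4.0*I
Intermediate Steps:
h(L) = sqrt(-12 + L) (h(L) = sqrt(L + 6*(-2)) = sqrt(L - 12) = sqrt(-12 + L))
h(-4) - 1*(-2)*4 = sqrt(-12 - 4) - 1*(-2)*4 = sqrt(-16) + 2*4 = 4*I + 8 = 8 + 4*I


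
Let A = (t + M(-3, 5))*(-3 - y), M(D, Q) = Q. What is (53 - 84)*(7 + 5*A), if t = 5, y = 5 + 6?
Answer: 21483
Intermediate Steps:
y = 11
A = -140 (A = (5 + 5)*(-3 - 1*11) = 10*(-3 - 11) = 10*(-14) = -140)
(53 - 84)*(7 + 5*A) = (53 - 84)*(7 + 5*(-140)) = -31*(7 - 700) = -31*(-693) = 21483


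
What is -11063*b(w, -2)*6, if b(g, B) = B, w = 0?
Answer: 132756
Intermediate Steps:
-11063*b(w, -2)*6 = -(-22126)*6 = -11063*(-12) = 132756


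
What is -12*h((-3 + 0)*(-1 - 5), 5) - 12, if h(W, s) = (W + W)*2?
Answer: -876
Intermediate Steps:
h(W, s) = 4*W (h(W, s) = (2*W)*2 = 4*W)
-12*h((-3 + 0)*(-1 - 5), 5) - 12 = -48*(-3 + 0)*(-1 - 5) - 12 = -48*(-3*(-6)) - 12 = -48*18 - 12 = -12*72 - 12 = -864 - 12 = -876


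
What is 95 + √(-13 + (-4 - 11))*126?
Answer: 95 + 252*I*√7 ≈ 95.0 + 666.73*I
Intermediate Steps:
95 + √(-13 + (-4 - 11))*126 = 95 + √(-13 - 15)*126 = 95 + √(-28)*126 = 95 + (2*I*√7)*126 = 95 + 252*I*√7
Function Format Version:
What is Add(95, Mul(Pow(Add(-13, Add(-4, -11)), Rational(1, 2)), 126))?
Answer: Add(95, Mul(252, I, Pow(7, Rational(1, 2)))) ≈ Add(95.000, Mul(666.73, I))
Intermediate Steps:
Add(95, Mul(Pow(Add(-13, Add(-4, -11)), Rational(1, 2)), 126)) = Add(95, Mul(Pow(Add(-13, -15), Rational(1, 2)), 126)) = Add(95, Mul(Pow(-28, Rational(1, 2)), 126)) = Add(95, Mul(Mul(2, I, Pow(7, Rational(1, 2))), 126)) = Add(95, Mul(252, I, Pow(7, Rational(1, 2))))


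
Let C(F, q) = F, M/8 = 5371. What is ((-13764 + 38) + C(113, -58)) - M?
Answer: -56581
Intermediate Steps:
M = 42968 (M = 8*5371 = 42968)
((-13764 + 38) + C(113, -58)) - M = ((-13764 + 38) + 113) - 1*42968 = (-13726 + 113) - 42968 = -13613 - 42968 = -56581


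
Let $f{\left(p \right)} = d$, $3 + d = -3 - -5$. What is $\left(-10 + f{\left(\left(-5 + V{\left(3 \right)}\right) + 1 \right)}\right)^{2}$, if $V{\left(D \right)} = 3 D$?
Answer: $121$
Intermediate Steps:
$d = -1$ ($d = -3 - -2 = -3 + \left(-3 + 5\right) = -3 + 2 = -1$)
$f{\left(p \right)} = -1$
$\left(-10 + f{\left(\left(-5 + V{\left(3 \right)}\right) + 1 \right)}\right)^{2} = \left(-10 - 1\right)^{2} = \left(-11\right)^{2} = 121$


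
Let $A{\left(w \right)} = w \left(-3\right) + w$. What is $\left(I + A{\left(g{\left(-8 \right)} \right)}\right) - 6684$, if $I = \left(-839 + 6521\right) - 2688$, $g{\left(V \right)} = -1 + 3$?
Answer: $-3694$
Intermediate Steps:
$g{\left(V \right)} = 2$
$I = 2994$ ($I = 5682 - 2688 = 2994$)
$A{\left(w \right)} = - 2 w$ ($A{\left(w \right)} = - 3 w + w = - 2 w$)
$\left(I + A{\left(g{\left(-8 \right)} \right)}\right) - 6684 = \left(2994 - 4\right) - 6684 = 2990 - 6684 = -3694$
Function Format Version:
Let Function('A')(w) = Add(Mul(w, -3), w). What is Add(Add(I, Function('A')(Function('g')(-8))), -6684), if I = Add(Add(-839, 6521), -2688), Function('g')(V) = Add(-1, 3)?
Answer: -3694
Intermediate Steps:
Function('g')(V) = 2
I = 2994 (I = Add(5682, -2688) = 2994)
Function('A')(w) = Mul(-2, w) (Function('A')(w) = Add(Mul(-3, w), w) = Mul(-2, w))
Add(Add(I, Function('A')(Function('g')(-8))), -6684) = Add(Add(2994, Mul(-2, 2)), -6684) = Add(Add(2994, -4), -6684) = Add(2990, -6684) = -3694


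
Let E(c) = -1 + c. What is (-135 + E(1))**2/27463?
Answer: 18225/27463 ≈ 0.66362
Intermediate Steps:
(-135 + E(1))**2/27463 = (-135 + (-1 + 1))**2/27463 = (-135 + 0)**2*(1/27463) = (-135)**2*(1/27463) = 18225*(1/27463) = 18225/27463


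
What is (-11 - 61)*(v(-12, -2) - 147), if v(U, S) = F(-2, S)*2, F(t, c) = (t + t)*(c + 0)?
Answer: 9432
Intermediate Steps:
F(t, c) = 2*c*t (F(t, c) = (2*t)*c = 2*c*t)
v(U, S) = -8*S (v(U, S) = (2*S*(-2))*2 = -4*S*2 = -8*S)
(-11 - 61)*(v(-12, -2) - 147) = (-11 - 61)*(-8*(-2) - 147) = -72*(16 - 147) = -72*(-131) = 9432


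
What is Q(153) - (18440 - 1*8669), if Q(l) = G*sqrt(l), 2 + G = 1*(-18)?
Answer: -9771 - 60*sqrt(17) ≈ -10018.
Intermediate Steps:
G = -20 (G = -2 + 1*(-18) = -2 - 18 = -20)
Q(l) = -20*sqrt(l)
Q(153) - (18440 - 1*8669) = -60*sqrt(17) - (18440 - 1*8669) = -60*sqrt(17) - (18440 - 8669) = -60*sqrt(17) - 1*9771 = -60*sqrt(17) - 9771 = -9771 - 60*sqrt(17)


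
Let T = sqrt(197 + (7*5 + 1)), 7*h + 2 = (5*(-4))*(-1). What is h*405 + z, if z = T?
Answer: 7290/7 + sqrt(233) ≈ 1056.7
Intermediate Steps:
h = 18/7 (h = -2/7 + ((5*(-4))*(-1))/7 = -2/7 + (-20*(-1))/7 = -2/7 + (1/7)*20 = -2/7 + 20/7 = 18/7 ≈ 2.5714)
T = sqrt(233) (T = sqrt(197 + (35 + 1)) = sqrt(197 + 36) = sqrt(233) ≈ 15.264)
z = sqrt(233) ≈ 15.264
h*405 + z = (18/7)*405 + sqrt(233) = 7290/7 + sqrt(233)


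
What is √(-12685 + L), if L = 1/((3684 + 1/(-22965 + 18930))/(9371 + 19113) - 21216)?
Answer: 5*I*√3016902085234016908721141065/2438402390101 ≈ 112.63*I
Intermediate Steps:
L = -114932940/2438402390101 (L = 1/((3684 + 1/(-4035))/28484 - 21216) = 1/((3684 - 1/4035)*(1/28484) - 21216) = 1/((14864939/4035)*(1/28484) - 21216) = 1/(14864939/114932940 - 21216) = 1/(-2438402390101/114932940) = -114932940/2438402390101 ≈ -4.7135e-5)
√(-12685 + L) = √(-12685 - 114932940/2438402390101) = √(-30931134433364125/2438402390101) = 5*I*√3016902085234016908721141065/2438402390101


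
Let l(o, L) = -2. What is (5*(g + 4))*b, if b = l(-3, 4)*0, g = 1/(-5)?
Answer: 0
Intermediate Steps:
g = -⅕ (g = 1*(-⅕) = -⅕ ≈ -0.20000)
b = 0 (b = -2*0 = 0)
(5*(g + 4))*b = (5*(-⅕ + 4))*0 = (5*(19/5))*0 = 19*0 = 0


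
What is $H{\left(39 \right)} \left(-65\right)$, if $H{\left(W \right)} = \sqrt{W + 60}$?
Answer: $- 195 \sqrt{11} \approx -646.74$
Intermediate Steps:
$H{\left(W \right)} = \sqrt{60 + W}$
$H{\left(39 \right)} \left(-65\right) = \sqrt{60 + 39} \left(-65\right) = \sqrt{99} \left(-65\right) = 3 \sqrt{11} \left(-65\right) = - 195 \sqrt{11}$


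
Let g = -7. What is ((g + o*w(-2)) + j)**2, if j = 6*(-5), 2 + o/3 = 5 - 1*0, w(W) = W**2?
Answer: 1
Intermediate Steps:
o = 9 (o = -6 + 3*(5 - 1*0) = -6 + 3*(5 + 0) = -6 + 3*5 = -6 + 15 = 9)
j = -30
((g + o*w(-2)) + j)**2 = ((-7 + 9*(-2)**2) - 30)**2 = ((-7 + 9*4) - 30)**2 = ((-7 + 36) - 30)**2 = (29 - 30)**2 = (-1)**2 = 1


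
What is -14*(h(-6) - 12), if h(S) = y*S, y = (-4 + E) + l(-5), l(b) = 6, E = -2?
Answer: 168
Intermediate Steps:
y = 0 (y = (-4 - 2) + 6 = -6 + 6 = 0)
h(S) = 0 (h(S) = 0*S = 0)
-14*(h(-6) - 12) = -14*(0 - 12) = -14*(-12) = 168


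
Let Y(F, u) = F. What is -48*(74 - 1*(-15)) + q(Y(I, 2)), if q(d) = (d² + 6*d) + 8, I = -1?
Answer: -4269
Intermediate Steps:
q(d) = 8 + d² + 6*d
-48*(74 - 1*(-15)) + q(Y(I, 2)) = -48*(74 - 1*(-15)) + (8 + (-1)² + 6*(-1)) = -48*(74 + 15) + (8 + 1 - 6) = -48*89 + 3 = -4272 + 3 = -4269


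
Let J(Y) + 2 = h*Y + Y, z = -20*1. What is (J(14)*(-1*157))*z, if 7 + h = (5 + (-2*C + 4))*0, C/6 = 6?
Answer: -270040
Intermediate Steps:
C = 36 (C = 6*6 = 36)
z = -20
h = -7 (h = -7 + (5 + (-2*36 + 4))*0 = -7 + (5 + (-72 + 4))*0 = -7 + (5 - 68)*0 = -7 - 63*0 = -7 + 0 = -7)
J(Y) = -2 - 6*Y (J(Y) = -2 + (-7*Y + Y) = -2 - 6*Y)
(J(14)*(-1*157))*z = ((-2 - 6*14)*(-1*157))*(-20) = ((-2 - 84)*(-157))*(-20) = -86*(-157)*(-20) = 13502*(-20) = -270040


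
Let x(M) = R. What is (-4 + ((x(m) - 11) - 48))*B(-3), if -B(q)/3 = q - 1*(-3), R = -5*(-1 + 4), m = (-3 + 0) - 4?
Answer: 0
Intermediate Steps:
m = -7 (m = -3 - 4 = -7)
R = -15 (R = -5*3 = -15)
x(M) = -15
B(q) = -9 - 3*q (B(q) = -3*(q - 1*(-3)) = -3*(q + 3) = -3*(3 + q) = -9 - 3*q)
(-4 + ((x(m) - 11) - 48))*B(-3) = (-4 + ((-15 - 11) - 48))*(-9 - 3*(-3)) = (-4 + (-26 - 48))*(-9 + 9) = (-4 - 74)*0 = -78*0 = 0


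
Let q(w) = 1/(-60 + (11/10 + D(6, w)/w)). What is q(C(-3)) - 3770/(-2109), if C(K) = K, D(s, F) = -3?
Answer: 720580/407037 ≈ 1.7703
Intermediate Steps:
q(w) = 1/(-589/10 - 3/w) (q(w) = 1/(-60 + (11/10 - 3/w)) = 1/(-589/10 - 3/w))
q(C(-3)) - 3770/(-2109) = -10*(-3)/(30 + 589*(-3)) - 3770/(-2109) = -10*(-3)/(30 - 1767) - 3770*(-1)/2109 = -10*(-3)/(-1737) - 1*(-3770/2109) = -10*(-3)*(-1/1737) + 3770/2109 = -10/579 + 3770/2109 = 720580/407037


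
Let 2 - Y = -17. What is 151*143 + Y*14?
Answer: 21859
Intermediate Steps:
Y = 19 (Y = 2 - 1*(-17) = 2 + 17 = 19)
151*143 + Y*14 = 151*143 + 19*14 = 21593 + 266 = 21859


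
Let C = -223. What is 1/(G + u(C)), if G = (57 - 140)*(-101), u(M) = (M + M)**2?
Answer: 1/207299 ≈ 4.8240e-6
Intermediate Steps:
u(M) = 4*M**2 (u(M) = (2*M)**2 = 4*M**2)
G = 8383 (G = -83*(-101) = 8383)
1/(G + u(C)) = 1/(8383 + 4*(-223)**2) = 1/(8383 + 4*49729) = 1/(8383 + 198916) = 1/207299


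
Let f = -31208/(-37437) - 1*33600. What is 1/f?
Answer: -37437/1257851992 ≈ -2.9763e-5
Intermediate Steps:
f = -1257851992/37437 (f = -31208*(-1/37437) - 33600 = 31208/37437 - 33600 = -1257851992/37437 ≈ -33599.)
1/f = 1/(-1257851992/37437) = -37437/1257851992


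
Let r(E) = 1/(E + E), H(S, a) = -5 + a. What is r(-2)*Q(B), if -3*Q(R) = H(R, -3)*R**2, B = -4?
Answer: -32/3 ≈ -10.667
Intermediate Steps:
r(E) = 1/(2*E)
Q(R) = 8*R**2/3 (Q(R) = -(-5 - 3)*R**2/3 = -(-8)*R**2/3 = 8*R**2/3)
r(-2)*Q(B) = ((1/2)/(-2))*((8/3)*(-4)**2) = ((1/2)*(-1/2))*((8/3)*16) = -1/4*128/3 = -32/3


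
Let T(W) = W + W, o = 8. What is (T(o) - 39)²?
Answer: 529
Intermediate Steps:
T(W) = 2*W
(T(o) - 39)² = (2*8 - 39)² = (16 - 39)² = (-23)² = 529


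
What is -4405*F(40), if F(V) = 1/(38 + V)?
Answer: -4405/78 ≈ -56.474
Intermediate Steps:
-4405*F(40) = -4405/(38 + 40) = -4405/78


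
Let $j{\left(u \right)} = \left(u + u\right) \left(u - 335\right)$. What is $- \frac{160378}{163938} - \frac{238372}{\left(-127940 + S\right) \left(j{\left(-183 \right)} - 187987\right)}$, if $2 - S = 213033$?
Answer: $- \frac{54625718651}{55863211099} \approx -0.97785$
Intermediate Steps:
$j{\left(u \right)} = 2 u \left(-335 + u\right)$
$S = -213031$ ($S = 2 - 213033 = -213031$)
$- \frac{160378}{163938} - \frac{238372}{\left(-127940 + S\right) \left(j{\left(-183 \right)} - 187987\right)} = - \frac{160378}{163938} - \frac{238372}{\left(-127940 - 213031\right) \left(2 \left(-183\right) \left(-335 - 183\right) - 187987\right)} = \left(-160378\right) \frac{1}{163938} - \frac{238372}{\left(-340971\right) \left(2 \left(-183\right) \left(-518\right) - 187987\right)} = - \frac{901}{921} - \frac{238372}{\left(-340971\right) \left(189588 - 187987\right)} = - \frac{901}{921} - \frac{238372}{\left(-340971\right) 1601} = - \frac{901}{921} - \frac{238372}{-545894571} = - \frac{901}{921} - - \frac{238372}{545894571} = - \frac{901}{921} + \frac{238372}{545894571} = - \frac{54625718651}{55863211099}$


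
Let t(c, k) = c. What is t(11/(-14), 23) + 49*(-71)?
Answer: -48717/14 ≈ -3479.8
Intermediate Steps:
t(11/(-14), 23) + 49*(-71) = 11/(-14) + 49*(-71) = 11*(-1/14) - 3479 = -11/14 - 3479 = -48717/14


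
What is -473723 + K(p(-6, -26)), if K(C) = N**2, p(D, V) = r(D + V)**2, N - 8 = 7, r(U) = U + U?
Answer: -473498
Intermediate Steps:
r(U) = 2*U
N = 15 (N = 8 + 7 = 15)
p(D, V) = (2*D + 2*V)**2 (p(D, V) = (2*(D + V))**2 = (2*D + 2*V)**2)
K(C) = 225 (K(C) = 15**2 = 225)
-473723 + K(p(-6, -26)) = -473723 + 225 = -473498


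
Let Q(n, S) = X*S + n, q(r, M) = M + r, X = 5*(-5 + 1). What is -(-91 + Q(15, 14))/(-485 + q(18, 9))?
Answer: -178/229 ≈ -0.77729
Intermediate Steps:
X = -20 (X = 5*(-4) = -20)
Q(n, S) = n - 20*S (Q(n, S) = -20*S + n = n - 20*S)
-(-91 + Q(15, 14))/(-485 + q(18, 9)) = -(-91 + (15 - 20*14))/(-485 + (9 + 18)) = -(-91 + (15 - 280))/(-485 + 27) = -(-91 - 265)/(-458) = -(-356)*(-1)/458 = -1*178/229 = -178/229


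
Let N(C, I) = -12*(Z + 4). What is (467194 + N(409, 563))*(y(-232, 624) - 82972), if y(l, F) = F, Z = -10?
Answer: -38478420568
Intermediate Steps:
N(C, I) = 72 (N(C, I) = -12*(-10 + 4) = -12*(-6) = 72)
(467194 + N(409, 563))*(y(-232, 624) - 82972) = (467194 + 72)*(624 - 82972) = 467266*(-82348) = -38478420568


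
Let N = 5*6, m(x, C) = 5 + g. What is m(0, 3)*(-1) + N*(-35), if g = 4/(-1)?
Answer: -1051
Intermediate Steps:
g = -4 (g = 4*(-1) = -4)
m(x, C) = 1 (m(x, C) = 5 - 4 = 1)
N = 30
m(0, 3)*(-1) + N*(-35) = 1*(-1) + 30*(-35) = -1 - 1050 = -1051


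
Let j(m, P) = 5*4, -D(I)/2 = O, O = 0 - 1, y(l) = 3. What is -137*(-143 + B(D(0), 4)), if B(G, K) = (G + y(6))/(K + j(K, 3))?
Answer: 469499/24 ≈ 19562.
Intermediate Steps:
O = -1
D(I) = 2 (D(I) = -2*(-1) = 2)
j(m, P) = 20
B(G, K) = (3 + G)/(20 + K) (B(G, K) = (G + 3)/(K + 20) = (3 + G)/(20 + K))
-137*(-143 + B(D(0), 4)) = -137*(-143 + (3 + 2)/(20 + 4)) = -137*(-143 + 5/24) = -137*(-3427/24) = 469499/24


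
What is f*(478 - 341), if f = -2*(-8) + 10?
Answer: 3562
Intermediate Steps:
f = 26 (f = 16 + 10 = 26)
f*(478 - 341) = 26*(478 - 341) = 26*137 = 3562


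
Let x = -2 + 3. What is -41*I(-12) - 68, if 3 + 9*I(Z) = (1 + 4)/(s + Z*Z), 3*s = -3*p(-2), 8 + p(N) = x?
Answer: -74044/1359 ≈ -54.484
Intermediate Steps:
x = 1
p(N) = -7 (p(N) = -8 + 1 = -7)
s = 7 (s = (-3*(-7))/3 = (⅓)*21 = 7)
I(Z) = -⅓ + 5/(9*(7 + Z²)) (I(Z) = -⅓ + ((1 + 4)/(7 + Z*Z))/9 = -⅓ + (5/(7 + Z²))/9 = -⅓ + 5/(9*(7 + Z²)))
-41*I(-12) - 68 = -41*(-16 - 3*(-12)²)/(9*(7 + (-12)²)) - 68 = -41*(-16 - 3*144)/(9*(7 + 144)) - 68 = -41*(-16 - 432)/(9*151) - 68 = -41*(-448)/(9*151) - 68 = -41*(-448/1359) - 68 = 18368/1359 - 68 = -74044/1359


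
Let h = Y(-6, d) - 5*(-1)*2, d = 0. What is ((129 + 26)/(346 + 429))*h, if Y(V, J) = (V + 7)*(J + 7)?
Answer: 17/5 ≈ 3.4000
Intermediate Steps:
Y(V, J) = (7 + J)*(7 + V) (Y(V, J) = (7 + V)*(7 + J) = (7 + J)*(7 + V))
h = 17 (h = (49 + 7*0 + 7*(-6) + 0*(-6)) - 5*(-1)*2 = (49 + 0 - 42 + 0) + 5*2 = 7 + 10 = 17)
((129 + 26)/(346 + 429))*h = ((129 + 26)/(346 + 429))*17 = (155/775)*17 = (155*(1/775))*17 = (1/5)*17 = 17/5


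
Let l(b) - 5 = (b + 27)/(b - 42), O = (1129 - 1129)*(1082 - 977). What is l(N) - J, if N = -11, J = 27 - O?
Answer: -1182/53 ≈ -22.302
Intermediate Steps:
O = 0 (O = 0*105 = 0)
J = 27 (J = 27 - 1*0 = 27 + 0 = 27)
l(b) = 5 + (27 + b)/(-42 + b) (l(b) = 5 + (b + 27)/(b - 42) = 5 + (27 + b)/(-42 + b))
l(N) - J = 3*(-61 + 2*(-11))/(-42 - 11) - 1*27 = 3*(-61 - 22)/(-53) - 27 = 3*(-1/53)*(-83) - 27 = 249/53 - 27 = -1182/53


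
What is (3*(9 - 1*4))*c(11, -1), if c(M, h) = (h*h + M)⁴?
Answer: 311040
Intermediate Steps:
c(M, h) = (M + h²)⁴ (c(M, h) = (h² + M)⁴ = (M + h²)⁴)
(3*(9 - 1*4))*c(11, -1) = (3*(9 - 1*4))*(11 + (-1)²)⁴ = (3*(9 - 4))*(11 + 1)⁴ = (3*5)*12⁴ = 15*20736 = 311040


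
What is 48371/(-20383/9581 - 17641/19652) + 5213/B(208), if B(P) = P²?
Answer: -2755434052830429/172325394176 ≈ -15990.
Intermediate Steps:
48371/(-20383/9581 - 17641/19652) + 5213/B(208) = 48371/(-20383/9581 - 17641/19652) + 5213/(208²) = 48371/(-20383*1/9581 - 17641*1/19652) + 5213/43264 = 48371/(-1853/871 - 17641/19652) + 5213*(1/43264) = 48371/(-51780467/17116892) + 401/3328 = 48371*(-17116892/51780467) + 401/3328 = -827961182932/51780467 + 401/3328 = -2755434052830429/172325394176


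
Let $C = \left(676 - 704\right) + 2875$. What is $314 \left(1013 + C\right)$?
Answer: $1212040$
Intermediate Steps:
$C = 2847$ ($C = -28 + 2875 = 2847$)
$314 \left(1013 + C\right) = 314 \left(1013 + 2847\right) = 314 \cdot 3860 = 1212040$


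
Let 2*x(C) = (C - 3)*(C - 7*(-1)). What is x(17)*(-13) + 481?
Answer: -1703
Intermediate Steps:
x(C) = (-3 + C)*(7 + C)/2 (x(C) = ((C - 3)*(C - 7*(-1)))/2 = ((-3 + C)*(C + 7))/2 = ((-3 + C)*(7 + C))/2 = (-3 + C)*(7 + C)/2)
x(17)*(-13) + 481 = (-21/2 + (½)*17² + 2*17)*(-13) + 481 = (-21/2 + (½)*289 + 34)*(-13) + 481 = (-21/2 + 289/2 + 34)*(-13) + 481 = 168*(-13) + 481 = -2184 + 481 = -1703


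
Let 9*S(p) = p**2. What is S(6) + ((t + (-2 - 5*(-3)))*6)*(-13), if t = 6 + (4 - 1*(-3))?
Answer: -2024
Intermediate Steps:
t = 13 (t = 6 + (4 + 3) = 6 + 7 = 13)
S(p) = p**2/9
S(6) + ((t + (-2 - 5*(-3)))*6)*(-13) = (1/9)*6**2 + ((13 + (-2 - 5*(-3)))*6)*(-13) = (1/9)*36 + ((13 + (-2 + 15))*6)*(-13) = 4 + ((13 + 13)*6)*(-13) = 4 + (26*6)*(-13) = 4 + 156*(-13) = 4 - 2028 = -2024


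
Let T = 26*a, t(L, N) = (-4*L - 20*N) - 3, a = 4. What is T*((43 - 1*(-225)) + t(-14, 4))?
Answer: 25064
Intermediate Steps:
t(L, N) = -3 - 20*N - 4*L (t(L, N) = (-20*N - 4*L) - 3 = -3 - 20*N - 4*L)
T = 104 (T = 26*4 = 104)
T*((43 - 1*(-225)) + t(-14, 4)) = 104*((43 - 1*(-225)) + (-3 - 20*4 - 4*(-14))) = 104*((43 + 225) + (-3 - 80 + 56)) = 104*(268 - 27) = 104*241 = 25064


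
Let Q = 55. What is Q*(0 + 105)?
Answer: 5775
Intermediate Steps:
Q*(0 + 105) = 55*(0 + 105) = 55*105 = 5775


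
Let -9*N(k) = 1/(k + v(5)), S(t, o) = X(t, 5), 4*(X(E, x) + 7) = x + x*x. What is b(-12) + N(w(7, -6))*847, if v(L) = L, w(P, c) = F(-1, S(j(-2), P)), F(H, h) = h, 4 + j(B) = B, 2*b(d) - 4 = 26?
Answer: -19/9 ≈ -2.1111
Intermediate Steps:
b(d) = 15 (b(d) = 2 + (1/2)*26 = 2 + 13 = 15)
j(B) = -4 + B
X(E, x) = -7 + x/4 + x**2/4 (X(E, x) = -7 + (x + x*x)/4 = -7 + (x + x**2)/4 = -7 + (x/4 + x**2/4) = -7 + x/4 + x**2/4)
S(t, o) = 1/2 (S(t, o) = -7 + (1/4)*5 + (1/4)*5**2 = -7 + 5/4 + (1/4)*25 = -7 + 5/4 + 25/4 = 1/2)
w(P, c) = 1/2
N(k) = -1/(9*(5 + k)) (N(k) = -1/(9*(k + 5)) = -1/(9*(5 + k)))
b(-12) + N(w(7, -6))*847 = 15 - 1/(45 + 9*(1/2))*847 = 15 - 1/(45 + 9/2)*847 = 15 - 1/99/2*847 = 15 - 1*2/99*847 = 15 - 2/99*847 = 15 - 154/9 = -19/9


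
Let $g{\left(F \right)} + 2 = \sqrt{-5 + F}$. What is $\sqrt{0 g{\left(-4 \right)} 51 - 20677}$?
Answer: $i \sqrt{20677} \approx 143.79 i$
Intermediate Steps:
$g{\left(F \right)} = -2 + \sqrt{-5 + F}$
$\sqrt{0 g{\left(-4 \right)} 51 - 20677} = \sqrt{0 \left(-2 + \sqrt{-5 - 4}\right) 51 - 20677} = \sqrt{0 \left(-2 + \sqrt{-9}\right) 51 - 20677} = \sqrt{0 \left(-2 + 3 i\right) 51 - 20677} = \sqrt{0 \cdot 51 - 20677} = \sqrt{0 - 20677} = \sqrt{-20677} = i \sqrt{20677}$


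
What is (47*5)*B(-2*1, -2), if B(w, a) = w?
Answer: -470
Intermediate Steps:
(47*5)*B(-2*1, -2) = (47*5)*(-2*1) = 235*(-2) = -470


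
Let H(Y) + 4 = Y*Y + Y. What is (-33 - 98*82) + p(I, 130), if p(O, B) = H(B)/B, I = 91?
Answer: -515972/65 ≈ -7938.0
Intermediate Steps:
H(Y) = -4 + Y + Y² (H(Y) = -4 + (Y*Y + Y) = -4 + (Y² + Y) = -4 + (Y + Y²) = -4 + Y + Y²)
p(O, B) = (-4 + B + B²)/B
(-33 - 98*82) + p(I, 130) = (-33 - 98*82) + (1 + 130 - 4/130) = (-33 - 8036) + (1 + 130 - 4*1/130) = -8069 + (1 + 130 - 2/65) = -8069 + 8513/65 = -515972/65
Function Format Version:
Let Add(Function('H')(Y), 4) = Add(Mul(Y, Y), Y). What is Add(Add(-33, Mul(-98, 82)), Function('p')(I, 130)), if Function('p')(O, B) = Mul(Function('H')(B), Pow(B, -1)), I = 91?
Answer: Rational(-515972, 65) ≈ -7938.0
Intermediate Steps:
Function('H')(Y) = Add(-4, Y, Pow(Y, 2)) (Function('H')(Y) = Add(-4, Add(Mul(Y, Y), Y)) = Add(-4, Add(Pow(Y, 2), Y)) = Add(-4, Add(Y, Pow(Y, 2))) = Add(-4, Y, Pow(Y, 2)))
Function('p')(O, B) = Mul(Pow(B, -1), Add(-4, B, Pow(B, 2))) (Function('p')(O, B) = Mul(Add(-4, B, Pow(B, 2)), Pow(B, -1)) = Mul(Pow(B, -1), Add(-4, B, Pow(B, 2))))
Add(Add(-33, Mul(-98, 82)), Function('p')(I, 130)) = Add(Add(-33, Mul(-98, 82)), Add(1, 130, Mul(-4, Pow(130, -1)))) = Add(Add(-33, -8036), Add(1, 130, Mul(-4, Rational(1, 130)))) = Add(-8069, Add(1, 130, Rational(-2, 65))) = Add(-8069, Rational(8513, 65)) = Rational(-515972, 65)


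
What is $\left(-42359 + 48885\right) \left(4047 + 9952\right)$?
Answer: $91357474$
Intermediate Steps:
$\left(-42359 + 48885\right) \left(4047 + 9952\right) = 6526 \cdot 13999 = 91357474$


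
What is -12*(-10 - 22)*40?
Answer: 15360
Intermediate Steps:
-12*(-10 - 22)*40 = -12*(-32)*40 = 384*40 = 15360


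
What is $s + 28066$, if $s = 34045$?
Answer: $62111$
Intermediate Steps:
$s + 28066 = 34045 + 28066 = 62111$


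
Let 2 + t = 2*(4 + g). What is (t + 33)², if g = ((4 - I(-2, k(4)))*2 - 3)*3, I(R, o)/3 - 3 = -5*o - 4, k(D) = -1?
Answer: 5625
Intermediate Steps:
I(R, o) = -3 - 15*o (I(R, o) = 9 + 3*(-5*o - 4) = 9 + 3*(-4 - 5*o) = 9 + (-12 - 15*o) = -3 - 15*o)
g = -57 (g = ((4 - (-3 - 15*(-1)))*2 - 3)*3 = ((4 - (-3 + 15))*2 - 3)*3 = ((4 - 1*12)*2 - 3)*3 = ((4 - 12)*2 - 3)*3 = (-8*2 - 3)*3 = (-16 - 3)*3 = -19*3 = -57)
t = -108 (t = -2 + 2*(4 - 57) = -2 + 2*(-53) = -2 - 106 = -108)
(t + 33)² = (-108 + 33)² = (-75)² = 5625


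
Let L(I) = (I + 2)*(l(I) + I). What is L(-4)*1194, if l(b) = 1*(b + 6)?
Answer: 4776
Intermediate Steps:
l(b) = 6 + b (l(b) = 1*(6 + b) = 6 + b)
L(I) = (2 + I)*(6 + 2*I) (L(I) = (I + 2)*((6 + I) + I) = (2 + I)*(6 + 2*I))
L(-4)*1194 = (12 + 2*(-4)² + 10*(-4))*1194 = (12 + 2*16 - 40)*1194 = (12 + 32 - 40)*1194 = 4*1194 = 4776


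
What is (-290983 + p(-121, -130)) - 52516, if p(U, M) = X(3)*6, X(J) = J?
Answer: -343481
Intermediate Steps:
p(U, M) = 18 (p(U, M) = 3*6 = 18)
(-290983 + p(-121, -130)) - 52516 = (-290983 + 18) - 52516 = -290965 - 52516 = -343481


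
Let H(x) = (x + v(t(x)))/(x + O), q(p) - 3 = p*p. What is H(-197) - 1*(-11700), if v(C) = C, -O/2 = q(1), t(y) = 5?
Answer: 2398692/205 ≈ 11701.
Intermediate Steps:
q(p) = 3 + p² (q(p) = 3 + p*p = 3 + p²)
O = -8 (O = -2*(3 + 1²) = -2*(3 + 1) = -2*4 = -8)
H(x) = (5 + x)/(-8 + x) (H(x) = (x + 5)/(x - 8) = (5 + x)/(-8 + x))
H(-197) - 1*(-11700) = (5 - 197)/(-8 - 197) - 1*(-11700) = -192/(-205) + 11700 = -1/205*(-192) + 11700 = 192/205 + 11700 = 2398692/205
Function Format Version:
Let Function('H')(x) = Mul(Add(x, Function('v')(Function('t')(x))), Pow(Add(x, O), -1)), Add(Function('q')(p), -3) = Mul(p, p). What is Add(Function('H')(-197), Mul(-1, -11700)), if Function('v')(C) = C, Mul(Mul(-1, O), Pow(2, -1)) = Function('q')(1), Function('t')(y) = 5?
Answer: Rational(2398692, 205) ≈ 11701.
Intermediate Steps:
Function('q')(p) = Add(3, Pow(p, 2)) (Function('q')(p) = Add(3, Mul(p, p)) = Add(3, Pow(p, 2)))
O = -8 (O = Mul(-2, Add(3, Pow(1, 2))) = Mul(-2, Add(3, 1)) = Mul(-2, 4) = -8)
Function('H')(x) = Mul(Pow(Add(-8, x), -1), Add(5, x)) (Function('H')(x) = Mul(Add(x, 5), Pow(Add(x, -8), -1)) = Mul(Add(5, x), Pow(Add(-8, x), -1)) = Mul(Pow(Add(-8, x), -1), Add(5, x)))
Add(Function('H')(-197), Mul(-1, -11700)) = Add(Mul(Pow(Add(-8, -197), -1), Add(5, -197)), Mul(-1, -11700)) = Add(Mul(Pow(-205, -1), -192), 11700) = Add(Mul(Rational(-1, 205), -192), 11700) = Add(Rational(192, 205), 11700) = Rational(2398692, 205)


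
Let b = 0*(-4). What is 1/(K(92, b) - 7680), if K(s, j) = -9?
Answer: -1/7689 ≈ -0.00013006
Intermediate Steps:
b = 0
1/(K(92, b) - 7680) = 1/(-9 - 7680) = 1/(-7689) = -1/7689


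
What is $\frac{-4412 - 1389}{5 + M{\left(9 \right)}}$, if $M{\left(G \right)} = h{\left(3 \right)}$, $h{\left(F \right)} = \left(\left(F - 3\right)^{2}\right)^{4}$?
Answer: $- \frac{5801}{5} \approx -1160.2$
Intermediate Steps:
$h{\left(F \right)} = \left(-3 + F\right)^{8}$ ($h{\left(F \right)} = \left(\left(-3 + F\right)^{2}\right)^{4} = \left(-3 + F\right)^{8}$)
$M{\left(G \right)} = 0$ ($M{\left(G \right)} = \left(-3 + 3\right)^{8} = 0^{8} = 0$)
$\frac{-4412 - 1389}{5 + M{\left(9 \right)}} = \frac{-4412 - 1389}{5 + 0} = - \frac{5801}{5}$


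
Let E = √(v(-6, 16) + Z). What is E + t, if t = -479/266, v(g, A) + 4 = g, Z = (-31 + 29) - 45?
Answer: -479/266 + I*√57 ≈ -1.8008 + 7.5498*I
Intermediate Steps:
Z = -47 (Z = -2 - 45 = -47)
v(g, A) = -4 + g
E = I*√57 (E = √((-4 - 6) - 47) = √(-10 - 47) = √(-57) = I*√57 ≈ 7.5498*I)
t = -479/266 (t = -479*1/266 = -479/266 ≈ -1.8008)
E + t = I*√57 - 479/266 = -479/266 + I*√57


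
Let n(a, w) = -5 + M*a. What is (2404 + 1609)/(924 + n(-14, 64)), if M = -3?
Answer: 4013/961 ≈ 4.1759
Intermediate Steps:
n(a, w) = -5 - 3*a
(2404 + 1609)/(924 + n(-14, 64)) = (2404 + 1609)/(924 + (-5 - 3*(-14))) = 4013/(924 + (-5 + 42)) = 4013/(924 + 37) = 4013/961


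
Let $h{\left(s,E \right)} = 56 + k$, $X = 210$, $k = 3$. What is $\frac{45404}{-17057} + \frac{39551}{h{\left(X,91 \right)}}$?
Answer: $\frac{671942571}{1006363} \approx 667.69$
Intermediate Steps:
$h{\left(s,E \right)} = 59$ ($h{\left(s,E \right)} = 56 + 3 = 59$)
$\frac{45404}{-17057} + \frac{39551}{h{\left(X,91 \right)}} = \frac{45404}{-17057} + \frac{39551}{59} = 45404 \left(- \frac{1}{17057}\right) + 39551 \cdot \frac{1}{59} = - \frac{45404}{17057} + \frac{39551}{59} = \frac{671942571}{1006363}$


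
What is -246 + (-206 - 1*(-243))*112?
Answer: 3898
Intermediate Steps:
-246 + (-206 - 1*(-243))*112 = -246 + (-206 + 243)*112 = -246 + 37*112 = -246 + 4144 = 3898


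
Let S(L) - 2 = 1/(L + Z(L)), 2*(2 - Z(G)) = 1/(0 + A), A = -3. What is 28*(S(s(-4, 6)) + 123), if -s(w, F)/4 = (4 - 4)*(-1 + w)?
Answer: 45668/13 ≈ 3512.9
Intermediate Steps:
Z(G) = 13/6 (Z(G) = 2 - 1/(2*(0 - 3)) = 2 - ½/(-3) = 2 - ½*(-⅓) = 2 + ⅙ = 13/6)
s(w, F) = 0 (s(w, F) = -4*(4 - 4)*(-1 + w) = -0*(-1 + w) = -4*0 = 0)
S(L) = 2 + 1/(13/6 + L) (S(L) = 2 + 1/(L + 13/6) = 2 + 1/(13/6 + L))
28*(S(s(-4, 6)) + 123) = 28*(4*(8 + 3*0)/(13 + 6*0) + 123) = 28*(4*(8 + 0)/(13 + 0) + 123) = 28*(4*8/13 + 123) = 28*(4*(1/13)*8 + 123) = 28*(32/13 + 123) = 28*(1631/13) = 45668/13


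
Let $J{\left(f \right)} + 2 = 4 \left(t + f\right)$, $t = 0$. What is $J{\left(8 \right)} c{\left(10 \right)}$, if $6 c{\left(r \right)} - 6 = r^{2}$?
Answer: $530$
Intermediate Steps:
$c{\left(r \right)} = 1 + \frac{r^{2}}{6}$
$J{\left(f \right)} = -2 + 4 f$ ($J{\left(f \right)} = -2 + 4 \left(0 + f\right) = -2 + 4 f$)
$J{\left(8 \right)} c{\left(10 \right)} = \left(-2 + 4 \cdot 8\right) \left(1 + \frac{10^{2}}{6}\right) = \left(-2 + 32\right) \left(1 + \frac{1}{6} \cdot 100\right) = 30 \left(1 + \frac{50}{3}\right) = 30 \cdot \frac{53}{3} = 530$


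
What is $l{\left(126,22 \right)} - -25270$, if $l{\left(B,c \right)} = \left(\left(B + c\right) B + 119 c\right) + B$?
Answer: $46662$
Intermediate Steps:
$l{\left(B,c \right)} = B + 119 c + B \left(B + c\right)$ ($l{\left(B,c \right)} = \left(B \left(B + c\right) + 119 c\right) + B = \left(119 c + B \left(B + c\right)\right) + B = B + 119 c + B \left(B + c\right)$)
$l{\left(126,22 \right)} - -25270 = \left(126 + 126^{2} + 119 \cdot 22 + 126 \cdot 22\right) - -25270 = \left(126 + 15876 + 2618 + 2772\right) + 25270 = 21392 + 25270 = 46662$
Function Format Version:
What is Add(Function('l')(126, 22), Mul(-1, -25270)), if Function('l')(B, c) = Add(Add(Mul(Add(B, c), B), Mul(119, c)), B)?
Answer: 46662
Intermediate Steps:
Function('l')(B, c) = Add(B, Mul(119, c), Mul(B, Add(B, c))) (Function('l')(B, c) = Add(Add(Mul(B, Add(B, c)), Mul(119, c)), B) = Add(Add(Mul(119, c), Mul(B, Add(B, c))), B) = Add(B, Mul(119, c), Mul(B, Add(B, c))))
Add(Function('l')(126, 22), Mul(-1, -25270)) = Add(Add(126, Pow(126, 2), Mul(119, 22), Mul(126, 22)), Mul(-1, -25270)) = Add(Add(126, 15876, 2618, 2772), 25270) = Add(21392, 25270) = 46662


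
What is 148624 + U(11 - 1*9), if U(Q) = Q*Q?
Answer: 148628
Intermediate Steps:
U(Q) = Q**2
148624 + U(11 - 1*9) = 148624 + (11 - 1*9)**2 = 148624 + (11 - 9)**2 = 148624 + 2**2 = 148624 + 4 = 148628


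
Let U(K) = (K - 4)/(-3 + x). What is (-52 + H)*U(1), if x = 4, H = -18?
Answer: 210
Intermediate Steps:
U(K) = -4 + K (U(K) = (K - 4)/(-3 + 4) = (-4 + K)/1 = (-4 + K)*1 = -4 + K)
(-52 + H)*U(1) = (-52 - 18)*(-4 + 1) = -70*(-3) = 210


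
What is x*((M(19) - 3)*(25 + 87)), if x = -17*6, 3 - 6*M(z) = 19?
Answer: 64736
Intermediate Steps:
M(z) = -8/3 (M(z) = 1/2 - 1/6*19 = 1/2 - 19/6 = -8/3)
x = -102 (x = -17*6 = -102)
x*((M(19) - 3)*(25 + 87)) = -102*(-8/3 - 3)*(25 + 87) = -(-578)*112 = -102*(-1904/3) = 64736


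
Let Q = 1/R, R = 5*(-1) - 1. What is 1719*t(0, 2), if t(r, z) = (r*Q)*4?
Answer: 0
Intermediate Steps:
R = -6 (R = -5 - 1 = -6)
Q = -⅙ (Q = 1/(-6) = -⅙ ≈ -0.16667)
t(r, z) = -2*r/3 (t(r, z) = (r*(-⅙))*4 = -r/6*4 = -2*r/3)
1719*t(0, 2) = 1719*(-⅔*0) = 1719*0 = 0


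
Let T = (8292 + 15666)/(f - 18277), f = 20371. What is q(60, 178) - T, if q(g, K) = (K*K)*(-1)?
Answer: -11061709/349 ≈ -31695.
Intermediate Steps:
q(g, K) = -K² (q(g, K) = K²*(-1) = -K²)
T = 3993/349 (T = (8292 + 15666)/(20371 - 18277) = 23958/2094 = 23958*(1/2094) = 3993/349 ≈ 11.441)
q(60, 178) - T = -1*178² - 1*3993/349 = -1*31684 - 3993/349 = -31684 - 3993/349 = -11061709/349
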